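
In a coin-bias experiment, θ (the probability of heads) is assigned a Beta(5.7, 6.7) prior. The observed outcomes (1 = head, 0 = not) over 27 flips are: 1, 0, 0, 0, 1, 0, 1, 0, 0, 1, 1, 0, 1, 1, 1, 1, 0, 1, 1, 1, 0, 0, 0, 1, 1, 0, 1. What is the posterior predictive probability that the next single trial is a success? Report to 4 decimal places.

The Beta prior is conjugate to a Binomial/Bernoulli likelihood; the update adds successes to α and failures to β.
Posterior: Beta(α+k, β+n−k) = Beta(5.7+15, 6.7+12) = Beta(20.7, 18.7).
For a single future Bernoulli trial, P(success | data) = α/(α+β) = 0.5254.

0.5254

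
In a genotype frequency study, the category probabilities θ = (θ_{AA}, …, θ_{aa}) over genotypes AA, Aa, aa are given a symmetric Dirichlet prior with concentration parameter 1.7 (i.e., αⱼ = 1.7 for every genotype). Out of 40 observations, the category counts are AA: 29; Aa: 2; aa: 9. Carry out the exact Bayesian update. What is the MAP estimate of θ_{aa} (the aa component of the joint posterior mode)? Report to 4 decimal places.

0.2304

The Dirichlet prior is conjugate to the Multinomial likelihood: each posterior αⱼ = prior αⱼ + observed count nⱼ.
Posterior concentration: (30.7, 3.7, 10.7), total = 45.1.
Joint mode component: (α_{aa}−1)/(Σα−K) = 9.7/42.1 = 0.2304.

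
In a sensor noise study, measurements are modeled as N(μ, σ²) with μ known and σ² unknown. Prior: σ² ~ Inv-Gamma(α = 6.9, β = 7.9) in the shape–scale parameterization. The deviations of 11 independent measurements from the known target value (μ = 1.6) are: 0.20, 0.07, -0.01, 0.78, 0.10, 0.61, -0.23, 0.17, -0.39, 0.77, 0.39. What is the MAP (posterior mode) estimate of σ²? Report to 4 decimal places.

0.6647

With known mean μ and an Inverse-Gamma(α, β) prior on σ², the Normal likelihood is conjugate: posterior is Inv-Gamma(α + n/2, β + Σ(xᵢ−μ)²/2).
Σ(xᵢ−μ)² = (0.20)² + (0.07)² + (-0.01)² + (0.78)² + (0.10)² + (0.61)² + (-0.23)² + (0.17)² + (-0.39)² + (0.77)² + (0.39)² = 2.0144.
Posterior: Inv-Gamma(6.9 + 11/2, 7.9 + 2.0144/2) = Inv-Gamma(12.40, 8.90720).
Mode = β/(α+1) = 8.90720/13.40 = 0.6647.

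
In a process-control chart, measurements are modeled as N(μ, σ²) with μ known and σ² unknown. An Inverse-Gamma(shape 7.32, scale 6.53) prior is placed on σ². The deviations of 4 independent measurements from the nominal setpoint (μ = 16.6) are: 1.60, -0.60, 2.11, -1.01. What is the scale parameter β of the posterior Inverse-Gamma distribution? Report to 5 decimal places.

With known mean μ and an Inverse-Gamma(α, β) prior on σ², the Normal likelihood is conjugate: posterior is Inv-Gamma(α + n/2, β + Σ(xᵢ−μ)²/2).
Σ(xᵢ−μ)² = (1.60)² + (-0.60)² + (2.11)² + (-1.01)² = 8.3922.
Posterior: Inv-Gamma(7.32 + 4/2, 6.53 + 8.3922/2) = Inv-Gamma(9.32, 10.72610).
Posterior β = 10.72610.

10.72610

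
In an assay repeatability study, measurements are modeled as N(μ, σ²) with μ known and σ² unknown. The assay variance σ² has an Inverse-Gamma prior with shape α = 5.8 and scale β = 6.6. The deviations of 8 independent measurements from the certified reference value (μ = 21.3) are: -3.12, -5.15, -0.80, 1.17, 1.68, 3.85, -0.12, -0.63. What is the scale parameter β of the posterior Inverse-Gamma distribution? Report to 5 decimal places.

34.76100

With known mean μ and an Inverse-Gamma(α, β) prior on σ², the Normal likelihood is conjugate: posterior is Inv-Gamma(α + n/2, β + Σ(xᵢ−μ)²/2).
Σ(xᵢ−μ)² = (-3.12)² + (-5.15)² + (-0.80)² + (1.17)² + (1.68)² + (3.85)² + (-0.12)² + (-0.63)² = 56.3220.
Posterior: Inv-Gamma(5.8 + 8/2, 6.6 + 56.3220/2) = Inv-Gamma(9.80, 34.76100).
Posterior β = 34.76100.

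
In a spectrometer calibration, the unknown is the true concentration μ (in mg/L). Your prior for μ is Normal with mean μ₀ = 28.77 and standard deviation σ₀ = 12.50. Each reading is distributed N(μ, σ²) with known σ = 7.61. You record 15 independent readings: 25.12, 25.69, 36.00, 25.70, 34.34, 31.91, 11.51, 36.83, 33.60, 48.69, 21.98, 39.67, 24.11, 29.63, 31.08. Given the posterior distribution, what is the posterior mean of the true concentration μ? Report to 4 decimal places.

30.3516

For Normal data with known variance σ², a Normal(μ₀, σ₀²) prior on μ is conjugate. Posterior precision = 1/σ₀² + n/σ²; posterior mean is the precision-weighted average of μ₀ and x̄.
Σxᵢ = 25.12 + 25.69 + 36.00 + 25.70 + 34.34 + 31.91 + 11.51 + 36.83 + 33.60 + 48.69 + 21.98 + 39.67 + 24.11 + 29.63 + 31.08 = 455.86, so n·x̄ = 455.86.
σ₀² = 12.50² = 156.25, σ² = 7.61² = 57.9121; σ² + n·σ₀² = 57.9121 + 15·156.25 = 2401.6621.
Posterior mean = (μ₀/σ₀² + n·x̄/σ²)/(1/σ₀² + n/σ²) = (σ²·μ₀ + σ₀²·n·x̄)/(σ² + n·σ₀²) = (57.9121·28.77 + 156.25·455.86)/2401.6621 = 72894.256117/2401.6621 = 30.3516.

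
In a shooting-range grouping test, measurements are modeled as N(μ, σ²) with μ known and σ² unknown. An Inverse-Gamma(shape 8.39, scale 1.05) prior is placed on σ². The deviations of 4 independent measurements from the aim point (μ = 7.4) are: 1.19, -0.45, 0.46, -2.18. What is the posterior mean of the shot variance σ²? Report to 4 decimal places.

With known mean μ and an Inverse-Gamma(α, β) prior on σ², the Normal likelihood is conjugate: posterior is Inv-Gamma(α + n/2, β + Σ(xᵢ−μ)²/2).
Σ(xᵢ−μ)² = (1.19)² + (-0.45)² + (0.46)² + (-2.18)² = 6.5826.
Posterior: Inv-Gamma(8.39 + 4/2, 1.05 + 6.5826/2) = Inv-Gamma(10.39, 4.34130).
E[σ²|data] = β/(α−1) = 4.34130/9.39 = 0.4623.

0.4623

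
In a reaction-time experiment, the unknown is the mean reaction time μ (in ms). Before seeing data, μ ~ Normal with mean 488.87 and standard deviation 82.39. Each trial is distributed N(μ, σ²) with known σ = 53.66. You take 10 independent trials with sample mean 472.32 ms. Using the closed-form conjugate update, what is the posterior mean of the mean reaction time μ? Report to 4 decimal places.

For Normal data with known variance σ², a Normal(μ₀, σ₀²) prior on μ is conjugate. Posterior precision = 1/σ₀² + n/σ²; posterior mean is the precision-weighted average of μ₀ and x̄.
n·x̄ = 10·472.32 = 4723.2.
σ₀² = 82.39² = 6788.1121, σ² = 53.66² = 2879.3956; σ² + n·σ₀² = 2879.3956 + 10·6788.1121 = 70760.5166.
Posterior mean = (μ₀/σ₀² + n·x̄/σ²)/(1/σ₀² + n/σ²) = (σ²·μ₀ + σ₀²·n·x̄)/(σ² + n·σ₀²) = (2879.3956·488.87 + 6788.1121·4723.2)/70760.5166 = 33469261.197692/70760.5166 = 472.9935.

472.9935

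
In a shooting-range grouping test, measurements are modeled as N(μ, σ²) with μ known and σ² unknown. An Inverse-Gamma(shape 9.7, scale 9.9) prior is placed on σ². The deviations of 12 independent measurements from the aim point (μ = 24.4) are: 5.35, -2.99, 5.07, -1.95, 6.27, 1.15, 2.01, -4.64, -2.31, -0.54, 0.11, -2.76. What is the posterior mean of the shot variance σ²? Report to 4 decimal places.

5.6576

With known mean μ and an Inverse-Gamma(α, β) prior on σ², the Normal likelihood is conjugate: posterior is Inv-Gamma(α + n/2, β + Σ(xᵢ−μ)²/2).
Σ(xᵢ−μ)² = (5.35)² + (-2.99)² + (5.07)² + (-1.95)² + (6.27)² + (1.15)² + (2.01)² + (-4.64)² + (-2.31)² + (-0.54)² + (0.11)² + (-2.76)² = 146.5325.
Posterior: Inv-Gamma(9.7 + 12/2, 9.9 + 146.5325/2) = Inv-Gamma(15.70, 83.16625).
E[σ²|data] = β/(α−1) = 83.16625/14.70 = 5.6576.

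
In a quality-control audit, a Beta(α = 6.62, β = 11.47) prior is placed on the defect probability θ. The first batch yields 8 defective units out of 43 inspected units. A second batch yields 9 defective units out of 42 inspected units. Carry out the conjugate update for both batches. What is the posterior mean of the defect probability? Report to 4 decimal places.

The Beta prior is conjugate to a Binomial/Bernoulli likelihood; the update adds successes to α and failures to β.
After batch 1: Beta(6.62+8, 11.47+35) = Beta(14.62, 46.47).
After batch 2: Beta(14.62+9, 46.47+33) = Beta(23.62, 79.47).
Posterior mean = α/(α+β) = 23.62/103.09 = 0.2291.

0.2291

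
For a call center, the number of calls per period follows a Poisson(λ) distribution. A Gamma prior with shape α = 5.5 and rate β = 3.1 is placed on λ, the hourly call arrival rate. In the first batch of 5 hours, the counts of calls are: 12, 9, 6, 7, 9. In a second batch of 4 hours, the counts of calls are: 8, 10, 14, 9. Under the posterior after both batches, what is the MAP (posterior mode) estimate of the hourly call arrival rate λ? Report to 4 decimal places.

7.3140

With a Gamma(shape α, rate β) prior, the Poisson likelihood is conjugate: the posterior is Gamma(α + ΣXᵢ, β + n).
Batch 1: sum of counts S = 43 over n = 5 hours.
After batch 1: Gamma(α+S, β+n) = Gamma(5.5+43, 3.1+5) = Gamma(48.5, 8.1).
Batch 2: sum of counts S = 41 over n = 4 hours.
After batch 2: Gamma(α+S, β+n) = Gamma(48.5+41, 8.1+4) = Gamma(89.5, 12.1).
Mode of Gamma(α,β) for α≥1 is (α−1)/β = 88.5/12.1 = 7.3140.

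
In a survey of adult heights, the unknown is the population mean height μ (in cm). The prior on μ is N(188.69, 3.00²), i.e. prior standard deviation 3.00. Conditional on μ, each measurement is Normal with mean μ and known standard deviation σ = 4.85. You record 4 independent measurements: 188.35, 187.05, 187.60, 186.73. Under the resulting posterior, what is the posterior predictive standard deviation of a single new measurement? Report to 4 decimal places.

5.2038

For Normal data with known variance σ², a Normal(μ₀, σ₀²) prior on μ is conjugate. Posterior precision = 1/σ₀² + n/σ²; posterior mean is the precision-weighted average of μ₀ and x̄.
σ₀² = 3.00² = 9, σ² = 4.85² = 23.5225; σ² + n·σ₀² = 23.5225 + 4·9 = 59.5225.
Posterior precision = 1/σ₀² + n/σ² = 1/9 + 4/23.5225 = (σ² + n·σ₀²)/(σ₀²σ²) = 59.5225/(9·23.5225); posterior variance σₙ² = σ₀²σ²/(σ² + n·σ₀²) = 9·23.5225/59.5225 = 3.556680.
Predictive variance for one new observation = σₙ² + σ² = 9·23.5225/59.5225 + 23.5225 = σ²·(σ₀² + 59.5225)/59.5225 = 23.5225·68.5225/59.5225 = 27.079180; SD = √(23.5225·68.5225/59.5225) = 5.2038.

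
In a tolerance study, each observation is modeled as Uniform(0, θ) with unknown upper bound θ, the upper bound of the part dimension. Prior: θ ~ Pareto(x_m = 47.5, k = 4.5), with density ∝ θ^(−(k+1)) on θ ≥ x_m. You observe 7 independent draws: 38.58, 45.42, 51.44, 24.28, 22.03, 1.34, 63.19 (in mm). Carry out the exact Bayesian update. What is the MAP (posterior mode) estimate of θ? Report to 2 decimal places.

63.19

A Pareto(scale x_m, shape k) prior on the upper bound θ of Uniform(0, θ) is conjugate: posterior is Pareto(max(x_m, max xᵢ), k + n).
Sample maximum = 63.19; prior scale x_m = 47.5 → posterior scale = max = 63.19.
Posterior shape = 4.5 + 7 = 11.5.
The Pareto density is decreasing on [x_m, ∞), so the mode is x_m = 63.19.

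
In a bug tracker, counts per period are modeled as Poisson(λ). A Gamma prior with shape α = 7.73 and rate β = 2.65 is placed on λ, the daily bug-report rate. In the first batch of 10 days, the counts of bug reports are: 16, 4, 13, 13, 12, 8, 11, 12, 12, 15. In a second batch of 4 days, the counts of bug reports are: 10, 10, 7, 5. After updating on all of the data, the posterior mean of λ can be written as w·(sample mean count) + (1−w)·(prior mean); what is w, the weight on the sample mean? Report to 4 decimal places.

0.8408

With a Gamma(shape α, rate β) prior, the Poisson likelihood is conjugate: the posterior is Gamma(α + ΣXᵢ, β + n).
Total number of days: n = 10 + 4 = 14.
Posterior mean = (α₀+S)/(β₀+n) = [n/(β₀+n)]·(S/n) + [β₀/(β₀+n)]·(α₀/β₀), so only n and β₀ enter the weight.
Weight on data w = n/(β₀+n) = 14/(2.65+14) = 14/16.65 = 0.8408.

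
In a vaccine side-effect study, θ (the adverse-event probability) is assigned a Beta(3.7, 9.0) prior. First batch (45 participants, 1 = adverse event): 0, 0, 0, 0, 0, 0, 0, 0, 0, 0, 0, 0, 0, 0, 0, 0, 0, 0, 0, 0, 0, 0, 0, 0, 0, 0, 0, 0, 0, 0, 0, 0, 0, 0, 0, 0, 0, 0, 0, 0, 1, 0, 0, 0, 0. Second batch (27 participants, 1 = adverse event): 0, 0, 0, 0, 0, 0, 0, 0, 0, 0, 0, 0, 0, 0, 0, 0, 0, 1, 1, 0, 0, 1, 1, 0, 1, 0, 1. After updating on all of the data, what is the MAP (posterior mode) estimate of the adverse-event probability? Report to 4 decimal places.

The Beta prior is conjugate to a Binomial/Bernoulli likelihood; the update adds successes to α and failures to β.
After batch 1: Beta(3.7+1, 9.0+44) = Beta(4.7, 53.0).
After batch 2: Beta(4.7+6, 53.0+21) = Beta(10.7, 74.0).
Mode of Beta(a,b) for a,b>1 is (a−1)/(a+b−2) = 9.7/82.7 = 0.1173.

0.1173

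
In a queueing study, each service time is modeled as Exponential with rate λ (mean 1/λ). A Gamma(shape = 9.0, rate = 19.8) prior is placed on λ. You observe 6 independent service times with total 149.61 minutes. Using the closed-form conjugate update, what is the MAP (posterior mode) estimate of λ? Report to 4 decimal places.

0.0826

With a Gamma(shape α, rate β) prior on the exponential rate λ, the posterior after n observations with total T = Σxᵢ is Gamma(α+n, β+T).
Posterior: Gamma(9.0+6, 19.8+149.61) = Gamma(15.0, 169.41).
Mode = (α−1)/β = 0.0826.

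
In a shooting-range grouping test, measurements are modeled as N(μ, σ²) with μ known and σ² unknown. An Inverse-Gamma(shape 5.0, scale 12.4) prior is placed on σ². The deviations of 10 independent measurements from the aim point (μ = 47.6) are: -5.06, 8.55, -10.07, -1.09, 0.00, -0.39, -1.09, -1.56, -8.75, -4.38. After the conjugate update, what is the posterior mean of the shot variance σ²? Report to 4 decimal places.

18.0900

With known mean μ and an Inverse-Gamma(α, β) prior on σ², the Normal likelihood is conjugate: posterior is Inv-Gamma(α + n/2, β + Σ(xᵢ−μ)²/2).
Σ(xᵢ−μ)² = (-5.06)² + (8.55)² + (-10.07)² + (-1.09)² + (0.00)² + (-0.39)² + (-1.09)² + (-1.56)² + (-8.75)² + (-4.38)² = 300.8198.
Posterior: Inv-Gamma(5.0 + 10/2, 12.4 + 300.8198/2) = Inv-Gamma(10.00, 162.80990).
E[σ²|data] = β/(α−1) = 162.80990/9.00 = 18.0900.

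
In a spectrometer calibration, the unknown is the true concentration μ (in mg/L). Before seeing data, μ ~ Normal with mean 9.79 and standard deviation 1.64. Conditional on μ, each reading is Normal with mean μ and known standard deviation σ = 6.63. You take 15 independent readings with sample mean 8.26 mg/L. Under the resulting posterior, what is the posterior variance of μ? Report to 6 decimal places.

1.402434

For Normal data with known variance σ², a Normal(μ₀, σ₀²) prior on μ is conjugate. Posterior precision = 1/σ₀² + n/σ²; posterior mean is the precision-weighted average of μ₀ and x̄.
σ₀² = 1.64² = 2.6896, σ² = 6.63² = 43.9569; σ² + n·σ₀² = 43.9569 + 15·2.6896 = 84.3009.
Posterior precision = 1/σ₀² + n/σ² = 1/2.6896 + 15/43.9569 = (σ² + n·σ₀²)/(σ₀²σ²) = 84.3009/(2.6896·43.9569); posterior variance σₙ² = σ₀²σ²/(σ² + n·σ₀²) = 2.6896·43.9569/84.3009 = 1.402434.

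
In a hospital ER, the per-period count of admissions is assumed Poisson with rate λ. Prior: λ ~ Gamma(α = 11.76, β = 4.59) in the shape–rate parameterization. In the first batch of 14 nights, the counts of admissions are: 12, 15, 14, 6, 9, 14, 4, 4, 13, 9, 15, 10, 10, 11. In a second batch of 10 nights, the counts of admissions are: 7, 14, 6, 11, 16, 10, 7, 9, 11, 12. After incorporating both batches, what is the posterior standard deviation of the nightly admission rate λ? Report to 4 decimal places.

With a Gamma(shape α, rate β) prior, the Poisson likelihood is conjugate: the posterior is Gamma(α + ΣXᵢ, β + n).
Batch 1: sum of counts S = 146 over n = 14 nights.
After batch 1: Gamma(α+S, β+n) = Gamma(11.76+146, 4.59+14) = Gamma(157.76, 18.59).
Batch 2: sum of counts S = 103 over n = 10 nights.
After batch 2: Gamma(α+S, β+n) = Gamma(157.76+103, 18.59+10) = Gamma(260.76, 28.59).
SD = √α/β = √260.76/28.59 = 0.5648.

0.5648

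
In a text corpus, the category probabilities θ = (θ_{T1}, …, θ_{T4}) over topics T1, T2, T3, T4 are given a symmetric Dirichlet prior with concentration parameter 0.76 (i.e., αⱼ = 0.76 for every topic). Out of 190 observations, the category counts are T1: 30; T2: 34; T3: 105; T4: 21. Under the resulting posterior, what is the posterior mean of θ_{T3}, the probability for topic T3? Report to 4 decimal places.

0.5479

The Dirichlet prior is conjugate to the Multinomial likelihood: each posterior αⱼ = prior αⱼ + observed count nⱼ.
Posterior concentration: (30.76, 34.76, 105.76, 21.76), total = 193.04.
E[θ_{T3}|data] = α_{T3}/Σα = 105.76/193.04 = 0.5479.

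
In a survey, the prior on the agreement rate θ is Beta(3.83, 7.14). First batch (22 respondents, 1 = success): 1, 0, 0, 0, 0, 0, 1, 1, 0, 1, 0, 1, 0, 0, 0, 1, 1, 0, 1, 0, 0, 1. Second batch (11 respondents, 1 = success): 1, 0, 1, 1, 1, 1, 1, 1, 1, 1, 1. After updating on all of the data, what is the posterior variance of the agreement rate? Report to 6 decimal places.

0.005551

The Beta prior is conjugate to a Binomial/Bernoulli likelihood; the update adds successes to α and failures to β.
After batch 1: Beta(3.83+9, 7.14+13) = Beta(12.83, 20.14).
After batch 2: Beta(12.83+10, 20.14+1) = Beta(22.83, 21.14).
Var = αβ/((α+β)²(α+β+1)) = 22.83·21.14/(43.97²·44.97) = 0.005551.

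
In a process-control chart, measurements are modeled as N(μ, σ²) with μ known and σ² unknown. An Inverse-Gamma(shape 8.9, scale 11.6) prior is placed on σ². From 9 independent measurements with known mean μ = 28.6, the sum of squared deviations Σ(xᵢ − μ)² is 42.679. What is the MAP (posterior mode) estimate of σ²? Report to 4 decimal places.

2.2875

With known mean μ and an Inverse-Gamma(α, β) prior on σ², the Normal likelihood is conjugate: posterior is Inv-Gamma(α + n/2, β + Σ(xᵢ−μ)²/2).
Posterior: Inv-Gamma(8.9 + 9/2, 11.6 + 42.679/2) = Inv-Gamma(13.40, 32.9395).
Mode = β/(α+1) = 32.9395/14.40 = 2.2875.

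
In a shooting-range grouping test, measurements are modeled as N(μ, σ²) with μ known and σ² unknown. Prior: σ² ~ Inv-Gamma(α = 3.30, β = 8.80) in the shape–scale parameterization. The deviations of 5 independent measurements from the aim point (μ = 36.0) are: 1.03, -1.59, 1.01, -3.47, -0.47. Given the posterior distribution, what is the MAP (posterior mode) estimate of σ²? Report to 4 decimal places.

2.5346

With known mean μ and an Inverse-Gamma(α, β) prior on σ², the Normal likelihood is conjugate: posterior is Inv-Gamma(α + n/2, β + Σ(xᵢ−μ)²/2).
Σ(xᵢ−μ)² = (1.03)² + (-1.59)² + (1.01)² + (-3.47)² + (-0.47)² = 16.8709.
Posterior: Inv-Gamma(3.30 + 5/2, 8.80 + 16.8709/2) = Inv-Gamma(5.80, 17.23545).
Mode = β/(α+1) = 17.23545/6.80 = 2.5346.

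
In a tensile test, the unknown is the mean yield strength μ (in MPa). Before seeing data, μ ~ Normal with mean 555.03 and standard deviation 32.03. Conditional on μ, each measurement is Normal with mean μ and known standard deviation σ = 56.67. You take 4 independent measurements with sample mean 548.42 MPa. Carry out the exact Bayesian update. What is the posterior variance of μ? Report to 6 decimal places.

450.397251

For Normal data with known variance σ², a Normal(μ₀, σ₀²) prior on μ is conjugate. Posterior precision = 1/σ₀² + n/σ²; posterior mean is the precision-weighted average of μ₀ and x̄.
σ₀² = 32.03² = 1025.9209, σ² = 56.67² = 3211.4889; σ² + n·σ₀² = 3211.4889 + 4·1025.9209 = 7315.1725.
Posterior precision = 1/σ₀² + n/σ² = 1/1025.9209 + 4/3211.4889 = (σ² + n·σ₀²)/(σ₀²σ²) = 7315.1725/(1025.9209·3211.4889); posterior variance σₙ² = σ₀²σ²/(σ² + n·σ₀²) = 1025.9209·3211.4889/7315.1725 = 450.397251.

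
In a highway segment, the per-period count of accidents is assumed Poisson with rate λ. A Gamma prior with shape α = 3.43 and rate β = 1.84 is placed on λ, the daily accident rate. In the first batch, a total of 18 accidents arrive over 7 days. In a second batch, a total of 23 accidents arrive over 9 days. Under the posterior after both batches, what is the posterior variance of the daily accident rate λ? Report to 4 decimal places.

0.1396

With a Gamma(shape α, rate β) prior, the Poisson likelihood is conjugate: the posterior is Gamma(α + ΣXᵢ, β + n).
After batch 1: Gamma(α+S, β+n) = Gamma(3.43+18, 1.84+7) = Gamma(21.43, 8.84).
After batch 2: Gamma(α+S, β+n) = Gamma(21.43+23, 8.84+9) = Gamma(44.43, 17.84).
Var = α/β² = 44.43/17.84² = 0.1396.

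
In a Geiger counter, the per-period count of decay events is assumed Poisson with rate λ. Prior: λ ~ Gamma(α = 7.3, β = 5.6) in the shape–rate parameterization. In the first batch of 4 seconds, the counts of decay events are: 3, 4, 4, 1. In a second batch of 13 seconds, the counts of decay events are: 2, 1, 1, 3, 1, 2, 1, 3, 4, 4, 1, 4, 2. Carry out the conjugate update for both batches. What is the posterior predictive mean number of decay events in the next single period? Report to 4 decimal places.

With a Gamma(shape α, rate β) prior, the Poisson likelihood is conjugate: the posterior is Gamma(α + ΣXᵢ, β + n).
Batch 1: sum of counts S = 12 over n = 4 seconds.
After batch 1: Gamma(α+S, β+n) = Gamma(7.3+12, 5.6+4) = Gamma(19.3, 9.6).
Batch 2: sum of counts S = 29 over n = 13 seconds.
After batch 2: Gamma(α+S, β+n) = Gamma(19.3+29, 9.6+13) = Gamma(48.3, 22.6).
The predictive distribution for one future period is NegBinom with mean α/β = 2.1372.

2.1372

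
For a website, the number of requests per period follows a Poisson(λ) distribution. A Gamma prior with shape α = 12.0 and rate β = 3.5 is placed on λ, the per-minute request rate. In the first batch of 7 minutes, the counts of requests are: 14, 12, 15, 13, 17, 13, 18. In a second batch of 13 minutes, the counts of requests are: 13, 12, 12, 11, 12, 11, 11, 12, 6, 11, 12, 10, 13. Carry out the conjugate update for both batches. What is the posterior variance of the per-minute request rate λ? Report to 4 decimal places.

0.4708

With a Gamma(shape α, rate β) prior, the Poisson likelihood is conjugate: the posterior is Gamma(α + ΣXᵢ, β + n).
Batch 1: sum of counts S = 102 over n = 7 minutes.
After batch 1: Gamma(α+S, β+n) = Gamma(12.0+102, 3.5+7) = Gamma(114.0, 10.5).
Batch 2: sum of counts S = 146 over n = 13 minutes.
After batch 2: Gamma(α+S, β+n) = Gamma(114.0+146, 10.5+13) = Gamma(260.0, 23.5).
Var = α/β² = 260.0/23.5² = 0.4708.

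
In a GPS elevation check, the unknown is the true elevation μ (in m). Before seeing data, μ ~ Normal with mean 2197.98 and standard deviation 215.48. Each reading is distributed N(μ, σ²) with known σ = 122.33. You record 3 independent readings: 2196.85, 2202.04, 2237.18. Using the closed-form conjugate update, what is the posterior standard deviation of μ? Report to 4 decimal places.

For Normal data with known variance σ², a Normal(μ₀, σ₀²) prior on μ is conjugate. Posterior precision = 1/σ₀² + n/σ²; posterior mean is the precision-weighted average of μ₀ and x̄.
σ₀² = 215.48² = 46431.6304, σ² = 122.33² = 14964.6289; σ² + n·σ₀² = 14964.6289 + 3·46431.6304 = 154259.5201.
Posterior precision = 1/σ₀² + n/σ² = 1/46431.6304 + 3/14964.6289 = (σ² + n·σ₀²)/(σ₀²σ²) = 154259.5201/(46431.6304·14964.6289); posterior variance σₙ² = σ₀²σ²/(σ² + n·σ₀²) = 46431.6304·14964.6289/154259.5201 = 4504.306235.
Posterior SD = √σₙ² = √(46431.6304·14964.6289/154259.5201) = 67.1141.

67.1141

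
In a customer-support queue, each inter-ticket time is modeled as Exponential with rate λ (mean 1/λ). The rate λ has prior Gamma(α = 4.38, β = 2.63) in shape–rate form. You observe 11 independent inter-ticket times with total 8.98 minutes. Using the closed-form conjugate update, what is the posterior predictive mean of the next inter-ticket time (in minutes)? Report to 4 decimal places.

With a Gamma(shape α, rate β) prior on the exponential rate λ, the posterior after n observations with total T = Σxᵢ is Gamma(α+n, β+T).
Posterior: Gamma(4.38+11, 2.63+8.98) = Gamma(15.38, 11.61).
The predictive distribution for the next observation is Lomax; its mean is β/(α−1) = 11.61/14.38 = 0.8074.

0.8074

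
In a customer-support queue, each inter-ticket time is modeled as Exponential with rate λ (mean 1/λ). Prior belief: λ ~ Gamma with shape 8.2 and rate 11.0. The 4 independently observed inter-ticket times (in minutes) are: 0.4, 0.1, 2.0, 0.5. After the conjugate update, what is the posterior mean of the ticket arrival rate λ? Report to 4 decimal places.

0.8714

With a Gamma(shape α, rate β) prior on the exponential rate λ, the posterior after n observations with total T = Σxᵢ is Gamma(α+n, β+T).
Sum of observations T = 3.0 minutes; n = 4.
Posterior: Gamma(8.2+4, 11.0+3.0) = Gamma(12.2, 14.0).
Posterior mean of λ = α/β = 12.2/14.0 = 0.8714.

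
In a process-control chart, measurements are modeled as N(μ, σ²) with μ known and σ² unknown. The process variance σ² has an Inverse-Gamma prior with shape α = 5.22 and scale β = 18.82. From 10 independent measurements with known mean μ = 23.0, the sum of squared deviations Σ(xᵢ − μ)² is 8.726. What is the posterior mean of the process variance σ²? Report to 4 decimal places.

2.5144

With known mean μ and an Inverse-Gamma(α, β) prior on σ², the Normal likelihood is conjugate: posterior is Inv-Gamma(α + n/2, β + Σ(xᵢ−μ)²/2).
Posterior: Inv-Gamma(5.22 + 10/2, 18.82 + 8.726/2) = Inv-Gamma(10.22, 23.1830).
E[σ²|data] = β/(α−1) = 23.1830/9.22 = 2.5144.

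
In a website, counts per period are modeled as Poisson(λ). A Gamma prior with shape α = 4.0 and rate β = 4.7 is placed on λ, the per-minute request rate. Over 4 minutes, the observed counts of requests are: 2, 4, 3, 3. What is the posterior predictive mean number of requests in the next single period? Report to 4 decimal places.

1.8391

With a Gamma(shape α, rate β) prior, the Poisson likelihood is conjugate: the posterior is Gamma(α + ΣXᵢ, β + n).
Sum of counts S = 12 over n = 4 minutes.
Posterior: Gamma(α+S, β+n) = Gamma(4.0+12, 4.7+4) = Gamma(16.0, 8.7).
The predictive distribution for one future period is NegBinom with mean α/β = 1.8391.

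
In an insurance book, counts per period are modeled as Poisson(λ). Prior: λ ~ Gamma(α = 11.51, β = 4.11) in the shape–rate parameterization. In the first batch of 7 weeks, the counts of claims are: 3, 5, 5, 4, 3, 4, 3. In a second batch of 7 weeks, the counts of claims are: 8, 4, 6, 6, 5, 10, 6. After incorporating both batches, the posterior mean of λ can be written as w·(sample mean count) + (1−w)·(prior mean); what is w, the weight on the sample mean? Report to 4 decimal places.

0.7731

With a Gamma(shape α, rate β) prior, the Poisson likelihood is conjugate: the posterior is Gamma(α + ΣXᵢ, β + n).
Total number of weeks: n = 7 + 7 = 14.
Posterior mean = (α₀+S)/(β₀+n) = [n/(β₀+n)]·(S/n) + [β₀/(β₀+n)]·(α₀/β₀), so only n and β₀ enter the weight.
Weight on data w = n/(β₀+n) = 14/(4.11+14) = 14/18.11 = 0.7731.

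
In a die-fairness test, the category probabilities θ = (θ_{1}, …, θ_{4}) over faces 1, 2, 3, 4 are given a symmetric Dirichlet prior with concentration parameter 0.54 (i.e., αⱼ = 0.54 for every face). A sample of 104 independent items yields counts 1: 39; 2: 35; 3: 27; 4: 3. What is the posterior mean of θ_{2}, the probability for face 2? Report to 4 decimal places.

0.3348

The Dirichlet prior is conjugate to the Multinomial likelihood: each posterior αⱼ = prior αⱼ + observed count nⱼ.
Posterior concentration: (39.54, 35.54, 27.54, 3.54), total = 106.16.
E[θ_{2}|data] = α_{2}/Σα = 35.54/106.16 = 0.3348.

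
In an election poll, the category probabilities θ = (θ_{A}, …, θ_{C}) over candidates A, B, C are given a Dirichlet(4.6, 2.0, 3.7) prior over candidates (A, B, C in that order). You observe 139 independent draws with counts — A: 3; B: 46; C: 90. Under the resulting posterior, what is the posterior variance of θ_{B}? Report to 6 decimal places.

The Dirichlet prior is conjugate to the Multinomial likelihood: each posterior αⱼ = prior αⱼ + observed count nⱼ.
Posterior concentration: (7.6, 48.0, 93.7), total = 149.3.
Var[θ_j] = α_j(Σα−α_j)/((Σα)²(Σα+1)) = 48.0·101.3/(149.3²·150.3) = 0.001451.

0.001451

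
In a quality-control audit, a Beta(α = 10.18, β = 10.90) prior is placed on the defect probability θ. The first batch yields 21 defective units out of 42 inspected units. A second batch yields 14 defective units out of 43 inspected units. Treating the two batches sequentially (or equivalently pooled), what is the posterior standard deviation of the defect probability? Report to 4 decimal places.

0.0478

The Beta prior is conjugate to a Binomial/Bernoulli likelihood; the update adds successes to α and failures to β.
After batch 1: Beta(10.18+21, 10.90+21) = Beta(31.18, 31.90).
After batch 2: Beta(31.18+14, 31.90+29) = Beta(45.18, 60.90).
Var = αβ/((α+β)²(α+β+1)) = 45.18·60.90/(106.08²·107.08) = 0.00228343; SD = √0.00228343 = 0.0478.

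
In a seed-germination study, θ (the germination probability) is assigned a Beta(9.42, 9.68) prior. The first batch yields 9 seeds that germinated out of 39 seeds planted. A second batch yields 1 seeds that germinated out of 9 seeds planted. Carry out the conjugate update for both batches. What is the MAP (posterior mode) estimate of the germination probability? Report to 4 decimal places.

The Beta prior is conjugate to a Binomial/Bernoulli likelihood; the update adds successes to α and failures to β.
After batch 1: Beta(9.42+9, 9.68+30) = Beta(18.42, 39.68).
After batch 2: Beta(18.42+1, 39.68+8) = Beta(19.42, 47.68).
Mode of Beta(a,b) for a,b>1 is (a−1)/(a+b−2) = 18.42/65.10 = 0.2829.

0.2829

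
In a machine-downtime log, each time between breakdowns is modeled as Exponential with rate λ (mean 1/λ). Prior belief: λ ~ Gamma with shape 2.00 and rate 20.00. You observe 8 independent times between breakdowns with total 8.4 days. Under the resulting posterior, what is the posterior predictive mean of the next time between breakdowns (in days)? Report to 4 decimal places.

3.1556

With a Gamma(shape α, rate β) prior on the exponential rate λ, the posterior after n observations with total T = Σxᵢ is Gamma(α+n, β+T).
Posterior: Gamma(2.00+8, 20.00+8.4) = Gamma(10.00, 28.40).
The predictive distribution for the next observation is Lomax; its mean is β/(α−1) = 28.40/9.00 = 3.1556.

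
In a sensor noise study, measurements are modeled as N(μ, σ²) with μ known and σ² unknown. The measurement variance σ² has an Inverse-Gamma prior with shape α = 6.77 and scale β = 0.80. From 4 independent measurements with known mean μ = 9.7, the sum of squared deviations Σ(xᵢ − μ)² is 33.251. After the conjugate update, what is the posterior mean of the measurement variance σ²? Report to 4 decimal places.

With known mean μ and an Inverse-Gamma(α, β) prior on σ², the Normal likelihood is conjugate: posterior is Inv-Gamma(α + n/2, β + Σ(xᵢ−μ)²/2).
Posterior: Inv-Gamma(6.77 + 4/2, 0.80 + 33.251/2) = Inv-Gamma(8.77, 17.4255).
E[σ²|data] = β/(α−1) = 17.4255/7.77 = 2.2427.

2.2427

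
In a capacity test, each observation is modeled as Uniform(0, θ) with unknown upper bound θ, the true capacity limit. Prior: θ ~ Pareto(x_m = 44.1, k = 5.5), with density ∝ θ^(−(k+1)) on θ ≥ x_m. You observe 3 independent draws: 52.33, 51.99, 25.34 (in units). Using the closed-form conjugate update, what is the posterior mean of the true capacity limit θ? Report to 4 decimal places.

59.3073

A Pareto(scale x_m, shape k) prior on the upper bound θ of Uniform(0, θ) is conjugate: posterior is Pareto(max(x_m, max xᵢ), k + n).
Sample maximum = 52.33; prior scale x_m = 44.1 → posterior scale = max = 52.33.
Posterior shape = 5.5 + 3 = 8.5.
E[θ|data] = k·x_m/(k−1) = 8.5·52.33/7.5 = 59.3073.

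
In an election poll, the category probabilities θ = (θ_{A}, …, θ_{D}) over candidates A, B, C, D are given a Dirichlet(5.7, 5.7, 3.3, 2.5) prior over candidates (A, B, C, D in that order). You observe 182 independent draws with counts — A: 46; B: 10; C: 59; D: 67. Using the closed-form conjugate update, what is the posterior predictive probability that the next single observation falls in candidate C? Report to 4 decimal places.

0.3128

The Dirichlet prior is conjugate to the Multinomial likelihood: each posterior αⱼ = prior αⱼ + observed count nⱼ.
Posterior concentration: (51.7, 15.7, 62.3, 69.5), total = 199.2.
P(next = C | data) = α_{C}/Σα = 0.3128.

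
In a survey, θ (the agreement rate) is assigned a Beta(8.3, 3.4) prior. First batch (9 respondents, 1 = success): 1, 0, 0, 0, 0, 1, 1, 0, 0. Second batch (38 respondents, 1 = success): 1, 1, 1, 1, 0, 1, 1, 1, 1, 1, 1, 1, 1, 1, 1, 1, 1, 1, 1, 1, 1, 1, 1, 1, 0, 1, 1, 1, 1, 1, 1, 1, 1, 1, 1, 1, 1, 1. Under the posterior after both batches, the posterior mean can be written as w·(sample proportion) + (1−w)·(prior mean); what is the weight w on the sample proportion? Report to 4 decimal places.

0.8007

The Beta prior is conjugate to a Binomial/Bernoulli likelihood; the update adds successes to α and failures to β.
Total number of respondents: n = 9 + 38 = 47.
Posterior mean = (α₀+k)/(α₀+β₀+n) = [n/(α₀+β₀+n)]·(k/n) + [(α₀+β₀)/(α₀+β₀+n)]·α₀/(α₀+β₀), so only n and the prior enter the weight.
The weight on the data is w = n/(α₀+β₀+n) = 47/(8.3+3.4+47) = 47/58.7 = 0.8007.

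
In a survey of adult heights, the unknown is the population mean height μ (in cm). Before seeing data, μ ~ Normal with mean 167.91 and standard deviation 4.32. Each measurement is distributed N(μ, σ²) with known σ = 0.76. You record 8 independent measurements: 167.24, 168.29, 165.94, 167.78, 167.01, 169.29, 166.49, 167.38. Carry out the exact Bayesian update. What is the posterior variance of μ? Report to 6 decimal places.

For Normal data with known variance σ², a Normal(μ₀, σ₀²) prior on μ is conjugate. Posterior precision = 1/σ₀² + n/σ²; posterior mean is the precision-weighted average of μ₀ and x̄.
σ₀² = 4.32² = 18.6624, σ² = 0.76² = 0.5776; σ² + n·σ₀² = 0.5776 + 8·18.6624 = 149.8768.
Posterior precision = 1/σ₀² + n/σ² = 1/18.6624 + 8/0.5776 = (σ² + n·σ₀²)/(σ₀²σ²) = 149.8768/(18.6624·0.5776); posterior variance σₙ² = σ₀²σ²/(σ² + n·σ₀²) = 18.6624·0.5776/149.8768 = 0.071922.

0.071922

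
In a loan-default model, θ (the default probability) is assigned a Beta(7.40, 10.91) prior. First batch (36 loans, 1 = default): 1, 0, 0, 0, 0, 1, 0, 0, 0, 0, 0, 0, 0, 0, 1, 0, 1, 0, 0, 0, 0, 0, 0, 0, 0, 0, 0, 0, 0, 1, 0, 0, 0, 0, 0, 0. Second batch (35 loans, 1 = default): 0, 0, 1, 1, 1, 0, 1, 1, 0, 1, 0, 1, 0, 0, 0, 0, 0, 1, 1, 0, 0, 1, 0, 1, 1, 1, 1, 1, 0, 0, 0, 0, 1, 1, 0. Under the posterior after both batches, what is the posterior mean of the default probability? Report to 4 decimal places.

The Beta prior is conjugate to a Binomial/Bernoulli likelihood; the update adds successes to α and failures to β.
After batch 1: Beta(7.40+5, 10.91+31) = Beta(12.40, 41.91).
After batch 2: Beta(12.40+17, 41.91+18) = Beta(29.40, 59.91).
Posterior mean = α/(α+β) = 29.40/89.31 = 0.3292.

0.3292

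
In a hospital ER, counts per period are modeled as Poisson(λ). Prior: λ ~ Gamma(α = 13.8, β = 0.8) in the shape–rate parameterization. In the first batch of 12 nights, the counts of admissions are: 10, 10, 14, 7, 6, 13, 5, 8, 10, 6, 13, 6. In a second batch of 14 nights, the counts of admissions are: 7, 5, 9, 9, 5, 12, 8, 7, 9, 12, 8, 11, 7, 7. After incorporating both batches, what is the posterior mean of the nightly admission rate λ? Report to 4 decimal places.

With a Gamma(shape α, rate β) prior, the Poisson likelihood is conjugate: the posterior is Gamma(α + ΣXᵢ, β + n).
Batch 1: sum of counts S = 108 over n = 12 nights.
After batch 1: Gamma(α+S, β+n) = Gamma(13.8+108, 0.8+12) = Gamma(121.8, 12.8).
Batch 2: sum of counts S = 116 over n = 14 nights.
After batch 2: Gamma(α+S, β+n) = Gamma(121.8+116, 12.8+14) = Gamma(237.8, 26.8).
Posterior mean = α/β = 237.8/26.8 = 8.8731.

8.8731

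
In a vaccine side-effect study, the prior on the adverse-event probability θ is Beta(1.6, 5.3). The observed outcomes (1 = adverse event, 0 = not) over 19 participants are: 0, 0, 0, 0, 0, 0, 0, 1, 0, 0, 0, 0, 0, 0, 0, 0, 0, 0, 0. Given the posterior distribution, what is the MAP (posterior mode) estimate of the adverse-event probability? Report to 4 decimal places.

0.0669

The Beta prior is conjugate to a Binomial/Bernoulli likelihood; the update adds successes to α and failures to β.
Posterior: Beta(α+k, β+n−k) = Beta(1.6+1, 5.3+18) = Beta(2.6, 23.3).
Mode of Beta(a,b) for a,b>1 is (a−1)/(a+b−2) = 1.6/23.9 = 0.0669.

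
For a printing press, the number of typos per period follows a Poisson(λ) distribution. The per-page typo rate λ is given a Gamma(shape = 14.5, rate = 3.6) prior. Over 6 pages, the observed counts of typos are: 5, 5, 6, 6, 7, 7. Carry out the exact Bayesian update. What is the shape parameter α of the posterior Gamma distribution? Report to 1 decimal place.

50.5

With a Gamma(shape α, rate β) prior, the Poisson likelihood is conjugate: the posterior is Gamma(α + ΣXᵢ, β + n).
Sum of counts S = 36 over n = 6 pages.
Posterior: Gamma(α+S, β+n) = Gamma(14.5+36, 3.6+6) = Gamma(50.5, 9.6).
Posterior α = 50.5.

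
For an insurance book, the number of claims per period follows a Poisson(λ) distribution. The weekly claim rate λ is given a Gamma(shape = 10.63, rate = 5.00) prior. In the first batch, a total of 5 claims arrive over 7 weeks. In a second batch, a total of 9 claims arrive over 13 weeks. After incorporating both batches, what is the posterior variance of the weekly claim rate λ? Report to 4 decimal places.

With a Gamma(shape α, rate β) prior, the Poisson likelihood is conjugate: the posterior is Gamma(α + ΣXᵢ, β + n).
After batch 1: Gamma(α+S, β+n) = Gamma(10.63+5, 5.00+7) = Gamma(15.63, 12.00).
After batch 2: Gamma(α+S, β+n) = Gamma(15.63+9, 12.00+13) = Gamma(24.63, 25.00).
Var = α/β² = 24.63/25.00² = 0.0394.

0.0394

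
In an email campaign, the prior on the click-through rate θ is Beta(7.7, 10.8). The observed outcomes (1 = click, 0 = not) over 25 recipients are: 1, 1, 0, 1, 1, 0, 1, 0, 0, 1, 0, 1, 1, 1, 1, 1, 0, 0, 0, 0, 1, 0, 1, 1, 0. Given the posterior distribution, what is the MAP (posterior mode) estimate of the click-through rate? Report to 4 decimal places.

The Beta prior is conjugate to a Binomial/Bernoulli likelihood; the update adds successes to α and failures to β.
Posterior: Beta(α+k, β+n−k) = Beta(7.7+14, 10.8+11) = Beta(21.7, 21.8).
Mode of Beta(a,b) for a,b>1 is (a−1)/(a+b−2) = 20.7/41.5 = 0.4988.

0.4988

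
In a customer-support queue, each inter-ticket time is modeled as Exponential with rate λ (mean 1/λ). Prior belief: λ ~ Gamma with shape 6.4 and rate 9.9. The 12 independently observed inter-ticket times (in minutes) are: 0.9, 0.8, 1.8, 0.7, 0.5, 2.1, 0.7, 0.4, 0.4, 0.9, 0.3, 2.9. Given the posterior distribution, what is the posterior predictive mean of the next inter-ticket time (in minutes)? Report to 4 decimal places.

With a Gamma(shape α, rate β) prior on the exponential rate λ, the posterior after n observations with total T = Σxᵢ is Gamma(α+n, β+T).
Sum of observations T = 12.4 minutes; n = 12.
Posterior: Gamma(6.4+12, 9.9+12.4) = Gamma(18.4, 22.3).
The predictive distribution for the next observation is Lomax; its mean is β/(α−1) = 22.3/17.4 = 1.2816.

1.2816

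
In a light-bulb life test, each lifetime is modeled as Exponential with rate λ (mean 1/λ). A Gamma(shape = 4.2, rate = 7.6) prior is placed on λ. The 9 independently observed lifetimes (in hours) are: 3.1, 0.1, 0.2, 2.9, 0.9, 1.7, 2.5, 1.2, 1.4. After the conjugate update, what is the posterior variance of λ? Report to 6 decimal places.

0.028292

With a Gamma(shape α, rate β) prior on the exponential rate λ, the posterior after n observations with total T = Σxᵢ is Gamma(α+n, β+T).
Sum of observations T = 14.0 hours; n = 9.
Posterior: Gamma(4.2+9, 7.6+14.0) = Gamma(13.2, 21.6).
Var = α/β² = 0.028292.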